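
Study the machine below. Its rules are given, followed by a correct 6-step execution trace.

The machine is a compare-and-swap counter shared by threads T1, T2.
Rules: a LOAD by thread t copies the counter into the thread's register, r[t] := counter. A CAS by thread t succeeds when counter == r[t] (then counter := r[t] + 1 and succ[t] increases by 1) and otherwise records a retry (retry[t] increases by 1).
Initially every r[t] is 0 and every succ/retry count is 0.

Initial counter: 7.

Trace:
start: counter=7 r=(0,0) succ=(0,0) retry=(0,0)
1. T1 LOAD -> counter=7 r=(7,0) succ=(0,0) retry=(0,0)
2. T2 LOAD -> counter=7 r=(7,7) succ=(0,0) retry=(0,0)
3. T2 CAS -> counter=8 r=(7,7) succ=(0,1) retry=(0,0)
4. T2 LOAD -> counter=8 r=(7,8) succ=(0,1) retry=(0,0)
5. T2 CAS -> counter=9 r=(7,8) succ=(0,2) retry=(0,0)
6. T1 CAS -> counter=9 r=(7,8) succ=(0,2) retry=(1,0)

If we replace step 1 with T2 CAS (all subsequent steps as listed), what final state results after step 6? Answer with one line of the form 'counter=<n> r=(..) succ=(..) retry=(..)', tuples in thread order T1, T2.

(re-executing from step 1 with the substitution; state before step 1: counter=7 r=(0,0) succ=(0,0) retry=(0,0))
1. T2 CAS -> counter=7 r=(0,0) succ=(0,0) retry=(0,1)
2. T2 LOAD -> counter=7 r=(0,7) succ=(0,0) retry=(0,1)
3. T2 CAS -> counter=8 r=(0,7) succ=(0,1) retry=(0,1)
4. T2 LOAD -> counter=8 r=(0,8) succ=(0,1) retry=(0,1)
5. T2 CAS -> counter=9 r=(0,8) succ=(0,2) retry=(0,1)
6. T1 CAS -> counter=9 r=(0,8) succ=(0,2) retry=(1,1)

counter=9 r=(0,8) succ=(0,2) retry=(1,1)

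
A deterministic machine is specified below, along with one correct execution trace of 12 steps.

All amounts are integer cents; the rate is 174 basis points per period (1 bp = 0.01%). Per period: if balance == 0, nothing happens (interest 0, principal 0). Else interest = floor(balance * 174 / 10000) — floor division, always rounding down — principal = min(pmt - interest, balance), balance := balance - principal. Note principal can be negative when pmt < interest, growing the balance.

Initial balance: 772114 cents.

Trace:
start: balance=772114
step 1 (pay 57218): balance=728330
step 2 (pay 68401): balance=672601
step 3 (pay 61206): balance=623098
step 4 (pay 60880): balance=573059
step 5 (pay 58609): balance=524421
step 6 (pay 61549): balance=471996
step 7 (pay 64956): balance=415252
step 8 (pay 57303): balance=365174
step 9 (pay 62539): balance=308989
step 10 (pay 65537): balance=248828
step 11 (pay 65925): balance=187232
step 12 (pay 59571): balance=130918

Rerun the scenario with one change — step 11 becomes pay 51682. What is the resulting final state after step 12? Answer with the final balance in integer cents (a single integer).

145409

(re-executing from step 11 with the substitution; state before step 11: balance=248828)
step 11 (pay 51682): balance=201475
step 12 (pay 59571): balance=145409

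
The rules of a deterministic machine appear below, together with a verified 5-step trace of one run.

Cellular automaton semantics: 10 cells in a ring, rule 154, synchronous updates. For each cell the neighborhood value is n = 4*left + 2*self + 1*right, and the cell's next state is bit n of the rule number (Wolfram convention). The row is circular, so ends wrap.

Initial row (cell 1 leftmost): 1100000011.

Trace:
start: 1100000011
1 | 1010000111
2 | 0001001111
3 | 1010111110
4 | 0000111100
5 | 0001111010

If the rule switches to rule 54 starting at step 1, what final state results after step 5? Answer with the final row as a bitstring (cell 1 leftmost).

1111111111

(re-executing steps 1..5 under rule 54; state before step 1: 1100000011)
1 | 0010000100
2 | 0111001110
3 | 1000110001
4 | 0101001010
5 | 1111111111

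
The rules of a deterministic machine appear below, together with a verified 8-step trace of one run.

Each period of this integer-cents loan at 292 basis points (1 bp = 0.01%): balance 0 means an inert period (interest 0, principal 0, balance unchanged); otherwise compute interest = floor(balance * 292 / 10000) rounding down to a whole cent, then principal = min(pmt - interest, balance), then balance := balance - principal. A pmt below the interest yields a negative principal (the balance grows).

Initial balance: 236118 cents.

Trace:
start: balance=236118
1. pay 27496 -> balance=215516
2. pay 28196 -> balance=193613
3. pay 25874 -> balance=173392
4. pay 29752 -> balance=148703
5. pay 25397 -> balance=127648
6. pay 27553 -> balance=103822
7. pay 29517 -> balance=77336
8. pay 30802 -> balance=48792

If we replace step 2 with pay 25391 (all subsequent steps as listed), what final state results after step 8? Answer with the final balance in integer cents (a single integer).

52124

(re-executing from step 2 with the substitution; state before step 2: balance=215516)
2. pay 25391 -> balance=196418
3. pay 25874 -> balance=176279
4. pay 29752 -> balance=151674
5. pay 25397 -> balance=130705
6. pay 27553 -> balance=106968
7. pay 29517 -> balance=80574
8. pay 30802 -> balance=52124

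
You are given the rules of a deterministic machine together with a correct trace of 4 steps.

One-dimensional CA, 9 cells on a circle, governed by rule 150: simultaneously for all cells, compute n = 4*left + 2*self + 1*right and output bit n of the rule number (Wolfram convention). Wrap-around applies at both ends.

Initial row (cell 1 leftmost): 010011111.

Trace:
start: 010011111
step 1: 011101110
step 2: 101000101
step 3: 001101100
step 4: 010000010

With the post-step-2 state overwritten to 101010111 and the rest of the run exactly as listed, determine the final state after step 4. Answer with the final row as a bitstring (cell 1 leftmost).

state after step 2 := 101010111
step 3: 001010011
step 4: 111011100

111011100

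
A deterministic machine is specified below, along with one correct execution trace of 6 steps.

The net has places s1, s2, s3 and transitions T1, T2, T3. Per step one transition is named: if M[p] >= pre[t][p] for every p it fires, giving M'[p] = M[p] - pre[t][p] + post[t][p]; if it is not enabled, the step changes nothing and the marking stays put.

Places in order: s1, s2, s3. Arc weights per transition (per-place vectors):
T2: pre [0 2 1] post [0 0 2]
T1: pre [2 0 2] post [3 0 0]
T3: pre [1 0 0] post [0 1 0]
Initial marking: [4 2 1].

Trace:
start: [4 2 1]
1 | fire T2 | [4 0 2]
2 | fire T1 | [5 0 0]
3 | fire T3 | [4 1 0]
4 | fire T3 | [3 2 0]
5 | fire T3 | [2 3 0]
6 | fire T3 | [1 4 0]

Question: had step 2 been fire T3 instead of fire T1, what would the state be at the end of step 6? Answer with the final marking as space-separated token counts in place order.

(re-executing from step 2 with the substitution; state before step 2: [4 0 2])
2 | fire T3 | [3 1 2]
3 | fire T3 | [2 2 2]
4 | fire T3 | [1 3 2]
5 | fire T3 | [0 4 2]
6 | fire T3 | [0 4 2]

0 4 2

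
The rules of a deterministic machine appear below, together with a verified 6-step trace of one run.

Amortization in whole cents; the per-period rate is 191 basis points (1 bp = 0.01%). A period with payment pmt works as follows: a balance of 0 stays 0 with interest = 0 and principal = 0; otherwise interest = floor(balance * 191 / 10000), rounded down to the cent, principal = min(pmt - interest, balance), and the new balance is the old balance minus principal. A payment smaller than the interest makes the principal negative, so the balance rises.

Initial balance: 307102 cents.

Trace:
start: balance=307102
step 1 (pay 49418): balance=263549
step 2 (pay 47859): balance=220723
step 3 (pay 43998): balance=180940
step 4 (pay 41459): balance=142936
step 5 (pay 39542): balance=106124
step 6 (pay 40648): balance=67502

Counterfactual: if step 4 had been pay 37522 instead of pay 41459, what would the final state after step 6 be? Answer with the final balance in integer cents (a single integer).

71591

(re-executing from step 4 with the substitution; state before step 4: balance=180940)
step 4 (pay 37522): balance=146873
step 5 (pay 39542): balance=110136
step 6 (pay 40648): balance=71591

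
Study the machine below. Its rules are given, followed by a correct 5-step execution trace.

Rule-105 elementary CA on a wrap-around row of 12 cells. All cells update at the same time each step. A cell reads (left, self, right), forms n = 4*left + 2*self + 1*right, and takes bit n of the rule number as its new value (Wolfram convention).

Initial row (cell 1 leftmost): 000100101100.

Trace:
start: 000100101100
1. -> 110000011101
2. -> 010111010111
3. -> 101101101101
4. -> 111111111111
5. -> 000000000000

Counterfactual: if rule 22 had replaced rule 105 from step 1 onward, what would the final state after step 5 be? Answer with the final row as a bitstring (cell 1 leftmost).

(re-executing steps 1..5 under rule 22; state before step 1: 000100101100)
1. -> 001111100010
2. -> 010000010111
3. -> 011000110000
4. -> 100101001000
5. -> 111101111101

111101111101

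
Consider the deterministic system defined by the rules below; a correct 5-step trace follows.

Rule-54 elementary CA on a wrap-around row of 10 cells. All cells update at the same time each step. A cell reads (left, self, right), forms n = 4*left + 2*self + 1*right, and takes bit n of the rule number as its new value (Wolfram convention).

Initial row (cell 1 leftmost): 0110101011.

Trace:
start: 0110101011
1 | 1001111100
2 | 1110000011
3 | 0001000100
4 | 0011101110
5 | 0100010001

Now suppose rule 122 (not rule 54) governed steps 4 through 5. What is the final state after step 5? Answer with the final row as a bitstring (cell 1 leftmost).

0101010101

(re-executing steps 4..5 under rule 122; state before step 4: 0001000100)
4 | 0010101010
5 | 0101010101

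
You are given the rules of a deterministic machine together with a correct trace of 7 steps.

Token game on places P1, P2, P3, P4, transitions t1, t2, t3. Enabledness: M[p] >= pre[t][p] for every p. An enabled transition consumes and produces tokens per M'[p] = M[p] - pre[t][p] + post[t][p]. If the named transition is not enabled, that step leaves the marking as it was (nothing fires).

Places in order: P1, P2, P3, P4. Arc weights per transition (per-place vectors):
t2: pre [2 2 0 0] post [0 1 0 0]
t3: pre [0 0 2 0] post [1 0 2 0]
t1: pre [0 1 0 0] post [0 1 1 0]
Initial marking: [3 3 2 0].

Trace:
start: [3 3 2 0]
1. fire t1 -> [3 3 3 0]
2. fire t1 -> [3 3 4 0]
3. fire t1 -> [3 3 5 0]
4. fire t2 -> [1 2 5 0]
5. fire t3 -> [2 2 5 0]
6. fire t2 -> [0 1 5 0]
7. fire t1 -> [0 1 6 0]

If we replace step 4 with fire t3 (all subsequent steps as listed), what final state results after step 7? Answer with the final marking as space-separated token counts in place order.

(re-executing from step 4 with the substitution; state before step 4: [3 3 5 0])
4. fire t3 -> [4 3 5 0]
5. fire t3 -> [5 3 5 0]
6. fire t2 -> [3 2 5 0]
7. fire t1 -> [3 2 6 0]

3 2 6 0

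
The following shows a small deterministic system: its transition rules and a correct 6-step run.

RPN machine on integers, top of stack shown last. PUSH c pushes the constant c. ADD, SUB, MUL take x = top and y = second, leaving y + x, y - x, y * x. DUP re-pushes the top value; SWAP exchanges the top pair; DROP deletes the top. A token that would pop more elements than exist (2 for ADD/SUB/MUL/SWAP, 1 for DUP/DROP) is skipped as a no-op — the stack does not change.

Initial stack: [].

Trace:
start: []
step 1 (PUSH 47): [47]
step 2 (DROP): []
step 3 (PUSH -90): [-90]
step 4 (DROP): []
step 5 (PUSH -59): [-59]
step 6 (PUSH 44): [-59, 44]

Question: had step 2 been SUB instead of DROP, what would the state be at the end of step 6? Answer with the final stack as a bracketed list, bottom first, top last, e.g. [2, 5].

(re-executing from step 2 with the substitution; state before step 2: [47])
step 2 (SUB): [47]
step 3 (PUSH -90): [47, -90]
step 4 (DROP): [47]
step 5 (PUSH -59): [47, -59]
step 6 (PUSH 44): [47, -59, 44]

[47, -59, 44]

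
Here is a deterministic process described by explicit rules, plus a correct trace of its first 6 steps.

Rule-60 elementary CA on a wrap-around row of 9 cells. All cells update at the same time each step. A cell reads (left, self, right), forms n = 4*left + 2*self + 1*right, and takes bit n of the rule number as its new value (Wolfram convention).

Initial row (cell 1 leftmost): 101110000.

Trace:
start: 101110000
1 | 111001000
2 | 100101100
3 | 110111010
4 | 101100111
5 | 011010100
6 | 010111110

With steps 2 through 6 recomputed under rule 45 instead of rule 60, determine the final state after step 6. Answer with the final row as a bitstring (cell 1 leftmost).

111100010

(re-executing steps 2..6 under rule 45; state before step 2: 111001000)
2 | 100001010
3 | 101101111
4 | 011011000
5 | 010110011
6 | 111100010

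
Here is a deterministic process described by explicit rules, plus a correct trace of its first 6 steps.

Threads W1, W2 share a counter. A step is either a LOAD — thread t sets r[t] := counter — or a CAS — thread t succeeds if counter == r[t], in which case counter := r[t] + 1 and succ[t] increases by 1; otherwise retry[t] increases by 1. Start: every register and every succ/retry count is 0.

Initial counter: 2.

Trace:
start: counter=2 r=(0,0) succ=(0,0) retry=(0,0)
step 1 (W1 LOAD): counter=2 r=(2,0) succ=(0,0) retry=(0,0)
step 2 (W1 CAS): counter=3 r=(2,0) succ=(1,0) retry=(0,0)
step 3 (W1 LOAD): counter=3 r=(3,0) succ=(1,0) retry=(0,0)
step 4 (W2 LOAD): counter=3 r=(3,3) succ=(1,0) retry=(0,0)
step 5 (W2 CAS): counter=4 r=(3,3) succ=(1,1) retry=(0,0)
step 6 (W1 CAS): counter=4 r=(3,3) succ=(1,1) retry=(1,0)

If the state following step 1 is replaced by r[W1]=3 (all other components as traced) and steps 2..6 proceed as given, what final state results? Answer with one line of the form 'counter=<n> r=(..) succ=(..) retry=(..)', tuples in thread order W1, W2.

state after step 1 := counter=2 r=(3,0) succ=(0,0) retry=(0,0)
step 2 (W1 CAS): counter=2 r=(3,0) succ=(0,0) retry=(1,0)
step 3 (W1 LOAD): counter=2 r=(2,0) succ=(0,0) retry=(1,0)
step 4 (W2 LOAD): counter=2 r=(2,2) succ=(0,0) retry=(1,0)
step 5 (W2 CAS): counter=3 r=(2,2) succ=(0,1) retry=(1,0)
step 6 (W1 CAS): counter=3 r=(2,2) succ=(0,1) retry=(2,0)

counter=3 r=(2,2) succ=(0,1) retry=(2,0)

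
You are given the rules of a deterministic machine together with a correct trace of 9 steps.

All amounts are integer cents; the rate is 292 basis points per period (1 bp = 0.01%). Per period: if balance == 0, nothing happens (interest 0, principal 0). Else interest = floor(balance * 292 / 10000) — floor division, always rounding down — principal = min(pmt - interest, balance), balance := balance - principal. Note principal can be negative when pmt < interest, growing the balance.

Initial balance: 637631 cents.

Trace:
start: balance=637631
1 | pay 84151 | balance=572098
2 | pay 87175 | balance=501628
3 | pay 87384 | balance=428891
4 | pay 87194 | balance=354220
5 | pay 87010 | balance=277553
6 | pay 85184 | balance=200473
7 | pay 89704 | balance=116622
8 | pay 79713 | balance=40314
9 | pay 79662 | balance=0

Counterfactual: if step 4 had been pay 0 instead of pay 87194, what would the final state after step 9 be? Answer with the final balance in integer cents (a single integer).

(re-executing from step 4 with the substitution; state before step 4: balance=428891)
4 | pay 0 | balance=441414
5 | pay 87010 | balance=367293
6 | pay 85184 | balance=292833
7 | pay 89704 | balance=211679
8 | pay 79713 | balance=138147
9 | pay 79662 | balance=62518

62518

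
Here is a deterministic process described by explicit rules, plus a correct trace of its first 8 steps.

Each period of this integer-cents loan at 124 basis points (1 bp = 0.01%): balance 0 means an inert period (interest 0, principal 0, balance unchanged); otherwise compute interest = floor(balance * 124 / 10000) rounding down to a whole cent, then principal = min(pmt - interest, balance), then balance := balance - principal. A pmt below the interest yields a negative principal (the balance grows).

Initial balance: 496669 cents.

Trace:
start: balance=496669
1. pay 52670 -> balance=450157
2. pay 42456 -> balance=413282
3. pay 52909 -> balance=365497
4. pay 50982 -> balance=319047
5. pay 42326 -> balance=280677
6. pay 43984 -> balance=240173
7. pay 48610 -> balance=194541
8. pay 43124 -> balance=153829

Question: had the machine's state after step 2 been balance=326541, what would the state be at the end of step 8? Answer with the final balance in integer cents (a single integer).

60431

state after step 2 := balance=326541
3. pay 52909 -> balance=277681
4. pay 50982 -> balance=230142
5. pay 42326 -> balance=190669
6. pay 43984 -> balance=149049
7. pay 48610 -> balance=102287
8. pay 43124 -> balance=60431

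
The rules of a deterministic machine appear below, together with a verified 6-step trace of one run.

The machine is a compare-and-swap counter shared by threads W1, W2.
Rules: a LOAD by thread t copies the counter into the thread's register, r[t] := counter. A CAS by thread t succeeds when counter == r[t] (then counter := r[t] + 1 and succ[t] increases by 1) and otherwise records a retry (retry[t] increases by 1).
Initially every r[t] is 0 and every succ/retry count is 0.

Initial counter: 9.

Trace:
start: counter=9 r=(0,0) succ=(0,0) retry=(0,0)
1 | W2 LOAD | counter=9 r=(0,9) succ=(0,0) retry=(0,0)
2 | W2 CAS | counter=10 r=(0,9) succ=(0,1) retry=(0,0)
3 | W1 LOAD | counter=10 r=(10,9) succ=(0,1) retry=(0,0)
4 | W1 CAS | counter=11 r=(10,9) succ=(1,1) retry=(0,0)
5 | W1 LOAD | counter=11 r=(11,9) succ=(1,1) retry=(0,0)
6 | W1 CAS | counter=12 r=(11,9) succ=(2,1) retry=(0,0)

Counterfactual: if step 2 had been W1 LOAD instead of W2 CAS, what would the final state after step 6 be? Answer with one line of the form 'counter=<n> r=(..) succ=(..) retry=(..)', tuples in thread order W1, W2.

(re-executing from step 2 with the substitution; state before step 2: counter=9 r=(0,9) succ=(0,0) retry=(0,0))
2 | W1 LOAD | counter=9 r=(9,9) succ=(0,0) retry=(0,0)
3 | W1 LOAD | counter=9 r=(9,9) succ=(0,0) retry=(0,0)
4 | W1 CAS | counter=10 r=(9,9) succ=(1,0) retry=(0,0)
5 | W1 LOAD | counter=10 r=(10,9) succ=(1,0) retry=(0,0)
6 | W1 CAS | counter=11 r=(10,9) succ=(2,0) retry=(0,0)

counter=11 r=(10,9) succ=(2,0) retry=(0,0)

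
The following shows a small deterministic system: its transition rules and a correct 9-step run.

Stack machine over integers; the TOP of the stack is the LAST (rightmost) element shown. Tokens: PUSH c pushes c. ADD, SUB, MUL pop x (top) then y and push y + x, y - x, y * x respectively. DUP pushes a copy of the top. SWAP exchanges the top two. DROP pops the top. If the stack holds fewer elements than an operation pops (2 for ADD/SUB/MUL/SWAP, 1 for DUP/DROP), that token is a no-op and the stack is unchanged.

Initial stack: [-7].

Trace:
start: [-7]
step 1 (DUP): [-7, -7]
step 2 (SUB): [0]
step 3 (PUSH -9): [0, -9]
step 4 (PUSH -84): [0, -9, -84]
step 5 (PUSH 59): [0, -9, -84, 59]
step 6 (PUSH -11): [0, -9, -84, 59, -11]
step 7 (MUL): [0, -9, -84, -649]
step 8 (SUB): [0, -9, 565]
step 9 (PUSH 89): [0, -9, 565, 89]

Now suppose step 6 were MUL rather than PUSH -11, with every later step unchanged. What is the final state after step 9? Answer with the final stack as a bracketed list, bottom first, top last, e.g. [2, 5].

(re-executing from step 6 with the substitution; state before step 6: [0, -9, -84, 59])
step 6 (MUL): [0, -9, -4956]
step 7 (MUL): [0, 44604]
step 8 (SUB): [-44604]
step 9 (PUSH 89): [-44604, 89]

[-44604, 89]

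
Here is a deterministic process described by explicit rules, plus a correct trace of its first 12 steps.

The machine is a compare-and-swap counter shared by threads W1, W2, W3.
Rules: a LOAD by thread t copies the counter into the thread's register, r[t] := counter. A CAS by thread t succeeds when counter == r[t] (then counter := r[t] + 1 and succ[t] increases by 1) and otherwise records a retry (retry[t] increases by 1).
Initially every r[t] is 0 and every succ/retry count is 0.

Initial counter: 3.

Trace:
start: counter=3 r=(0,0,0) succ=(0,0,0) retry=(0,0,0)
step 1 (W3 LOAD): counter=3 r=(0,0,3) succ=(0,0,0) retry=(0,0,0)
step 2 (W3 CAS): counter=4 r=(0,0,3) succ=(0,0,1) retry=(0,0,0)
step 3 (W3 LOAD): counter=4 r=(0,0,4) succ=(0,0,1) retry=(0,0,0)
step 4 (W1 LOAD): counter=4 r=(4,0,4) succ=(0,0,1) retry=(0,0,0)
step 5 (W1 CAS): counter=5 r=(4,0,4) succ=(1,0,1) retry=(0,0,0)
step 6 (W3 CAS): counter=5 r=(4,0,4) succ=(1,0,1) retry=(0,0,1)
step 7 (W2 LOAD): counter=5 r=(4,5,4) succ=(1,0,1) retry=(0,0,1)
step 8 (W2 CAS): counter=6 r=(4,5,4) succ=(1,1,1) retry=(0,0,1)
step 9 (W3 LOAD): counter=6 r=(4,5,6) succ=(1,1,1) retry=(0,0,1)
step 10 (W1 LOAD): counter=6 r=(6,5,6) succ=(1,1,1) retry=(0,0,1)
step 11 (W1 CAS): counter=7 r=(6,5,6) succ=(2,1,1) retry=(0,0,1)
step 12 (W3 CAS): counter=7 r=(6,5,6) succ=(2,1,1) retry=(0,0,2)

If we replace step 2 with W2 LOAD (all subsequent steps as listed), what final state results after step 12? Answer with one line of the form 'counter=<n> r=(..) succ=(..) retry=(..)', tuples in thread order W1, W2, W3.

counter=6 r=(5,4,5) succ=(2,1,0) retry=(0,0,2)

(re-executing from step 2 with the substitution; state before step 2: counter=3 r=(0,0,3) succ=(0,0,0) retry=(0,0,0))
step 2 (W2 LOAD): counter=3 r=(0,3,3) succ=(0,0,0) retry=(0,0,0)
step 3 (W3 LOAD): counter=3 r=(0,3,3) succ=(0,0,0) retry=(0,0,0)
step 4 (W1 LOAD): counter=3 r=(3,3,3) succ=(0,0,0) retry=(0,0,0)
step 5 (W1 CAS): counter=4 r=(3,3,3) succ=(1,0,0) retry=(0,0,0)
step 6 (W3 CAS): counter=4 r=(3,3,3) succ=(1,0,0) retry=(0,0,1)
step 7 (W2 LOAD): counter=4 r=(3,4,3) succ=(1,0,0) retry=(0,0,1)
step 8 (W2 CAS): counter=5 r=(3,4,3) succ=(1,1,0) retry=(0,0,1)
step 9 (W3 LOAD): counter=5 r=(3,4,5) succ=(1,1,0) retry=(0,0,1)
step 10 (W1 LOAD): counter=5 r=(5,4,5) succ=(1,1,0) retry=(0,0,1)
step 11 (W1 CAS): counter=6 r=(5,4,5) succ=(2,1,0) retry=(0,0,1)
step 12 (W3 CAS): counter=6 r=(5,4,5) succ=(2,1,0) retry=(0,0,2)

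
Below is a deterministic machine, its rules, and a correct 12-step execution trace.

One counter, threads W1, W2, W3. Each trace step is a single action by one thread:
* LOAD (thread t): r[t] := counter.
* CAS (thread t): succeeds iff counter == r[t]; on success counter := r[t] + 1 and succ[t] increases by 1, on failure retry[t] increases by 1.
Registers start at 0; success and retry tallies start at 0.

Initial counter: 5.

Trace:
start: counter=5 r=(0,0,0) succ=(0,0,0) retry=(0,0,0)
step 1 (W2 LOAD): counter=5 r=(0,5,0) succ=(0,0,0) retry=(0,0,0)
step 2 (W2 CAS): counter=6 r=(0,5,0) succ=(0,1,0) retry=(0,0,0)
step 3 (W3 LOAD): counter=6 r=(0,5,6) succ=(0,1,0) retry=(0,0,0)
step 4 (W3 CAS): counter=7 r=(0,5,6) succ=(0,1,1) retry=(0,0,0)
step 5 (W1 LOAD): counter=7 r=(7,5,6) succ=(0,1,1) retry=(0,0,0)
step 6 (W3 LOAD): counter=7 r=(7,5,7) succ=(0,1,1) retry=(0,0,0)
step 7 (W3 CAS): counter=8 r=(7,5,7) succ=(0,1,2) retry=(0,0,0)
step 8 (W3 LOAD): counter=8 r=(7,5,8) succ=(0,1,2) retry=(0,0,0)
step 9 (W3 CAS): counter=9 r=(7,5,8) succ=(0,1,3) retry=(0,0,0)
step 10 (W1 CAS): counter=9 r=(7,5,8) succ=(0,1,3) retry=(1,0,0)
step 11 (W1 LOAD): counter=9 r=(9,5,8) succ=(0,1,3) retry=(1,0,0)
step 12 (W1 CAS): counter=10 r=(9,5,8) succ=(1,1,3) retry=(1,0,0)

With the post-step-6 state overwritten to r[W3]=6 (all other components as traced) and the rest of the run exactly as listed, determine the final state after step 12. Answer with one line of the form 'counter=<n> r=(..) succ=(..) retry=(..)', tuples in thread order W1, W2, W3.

counter=9 r=(8,5,7) succ=(1,1,2) retry=(1,0,1)

state after step 6 := counter=7 r=(7,5,6) succ=(0,1,1) retry=(0,0,0)
step 7 (W3 CAS): counter=7 r=(7,5,6) succ=(0,1,1) retry=(0,0,1)
step 8 (W3 LOAD): counter=7 r=(7,5,7) succ=(0,1,1) retry=(0,0,1)
step 9 (W3 CAS): counter=8 r=(7,5,7) succ=(0,1,2) retry=(0,0,1)
step 10 (W1 CAS): counter=8 r=(7,5,7) succ=(0,1,2) retry=(1,0,1)
step 11 (W1 LOAD): counter=8 r=(8,5,7) succ=(0,1,2) retry=(1,0,1)
step 12 (W1 CAS): counter=9 r=(8,5,7) succ=(1,1,2) retry=(1,0,1)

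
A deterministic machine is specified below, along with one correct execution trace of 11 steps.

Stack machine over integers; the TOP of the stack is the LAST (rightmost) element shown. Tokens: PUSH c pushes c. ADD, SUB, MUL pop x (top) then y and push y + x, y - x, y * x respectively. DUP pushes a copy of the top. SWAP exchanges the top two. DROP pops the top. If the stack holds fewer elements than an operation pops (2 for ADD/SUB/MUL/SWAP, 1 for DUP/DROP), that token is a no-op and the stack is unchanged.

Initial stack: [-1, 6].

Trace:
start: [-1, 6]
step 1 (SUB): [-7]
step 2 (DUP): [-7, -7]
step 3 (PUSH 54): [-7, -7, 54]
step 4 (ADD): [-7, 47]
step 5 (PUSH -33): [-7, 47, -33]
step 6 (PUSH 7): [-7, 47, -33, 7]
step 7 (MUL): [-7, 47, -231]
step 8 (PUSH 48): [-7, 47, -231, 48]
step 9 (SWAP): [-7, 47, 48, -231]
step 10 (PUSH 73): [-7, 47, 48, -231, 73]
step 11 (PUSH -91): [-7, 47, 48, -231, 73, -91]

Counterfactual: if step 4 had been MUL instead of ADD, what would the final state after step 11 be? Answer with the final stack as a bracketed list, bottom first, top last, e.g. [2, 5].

(re-executing from step 4 with the substitution; state before step 4: [-7, -7, 54])
step 4 (MUL): [-7, -378]
step 5 (PUSH -33): [-7, -378, -33]
step 6 (PUSH 7): [-7, -378, -33, 7]
step 7 (MUL): [-7, -378, -231]
step 8 (PUSH 48): [-7, -378, -231, 48]
step 9 (SWAP): [-7, -378, 48, -231]
step 10 (PUSH 73): [-7, -378, 48, -231, 73]
step 11 (PUSH -91): [-7, -378, 48, -231, 73, -91]

[-7, -378, 48, -231, 73, -91]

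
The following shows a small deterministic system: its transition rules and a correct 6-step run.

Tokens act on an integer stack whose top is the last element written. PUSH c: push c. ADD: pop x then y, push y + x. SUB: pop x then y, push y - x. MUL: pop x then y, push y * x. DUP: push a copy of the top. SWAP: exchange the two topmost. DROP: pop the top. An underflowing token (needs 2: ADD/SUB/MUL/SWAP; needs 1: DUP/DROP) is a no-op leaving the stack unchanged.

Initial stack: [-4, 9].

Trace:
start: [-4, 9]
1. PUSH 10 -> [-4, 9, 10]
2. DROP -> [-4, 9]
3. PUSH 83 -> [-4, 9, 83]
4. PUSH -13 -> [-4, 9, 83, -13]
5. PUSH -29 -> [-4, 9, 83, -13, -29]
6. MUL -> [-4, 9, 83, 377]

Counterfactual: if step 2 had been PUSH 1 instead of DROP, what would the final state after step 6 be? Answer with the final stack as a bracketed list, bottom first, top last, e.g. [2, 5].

(re-executing from step 2 with the substitution; state before step 2: [-4, 9, 10])
2. PUSH 1 -> [-4, 9, 10, 1]
3. PUSH 83 -> [-4, 9, 10, 1, 83]
4. PUSH -13 -> [-4, 9, 10, 1, 83, -13]
5. PUSH -29 -> [-4, 9, 10, 1, 83, -13, -29]
6. MUL -> [-4, 9, 10, 1, 83, 377]

[-4, 9, 10, 1, 83, 377]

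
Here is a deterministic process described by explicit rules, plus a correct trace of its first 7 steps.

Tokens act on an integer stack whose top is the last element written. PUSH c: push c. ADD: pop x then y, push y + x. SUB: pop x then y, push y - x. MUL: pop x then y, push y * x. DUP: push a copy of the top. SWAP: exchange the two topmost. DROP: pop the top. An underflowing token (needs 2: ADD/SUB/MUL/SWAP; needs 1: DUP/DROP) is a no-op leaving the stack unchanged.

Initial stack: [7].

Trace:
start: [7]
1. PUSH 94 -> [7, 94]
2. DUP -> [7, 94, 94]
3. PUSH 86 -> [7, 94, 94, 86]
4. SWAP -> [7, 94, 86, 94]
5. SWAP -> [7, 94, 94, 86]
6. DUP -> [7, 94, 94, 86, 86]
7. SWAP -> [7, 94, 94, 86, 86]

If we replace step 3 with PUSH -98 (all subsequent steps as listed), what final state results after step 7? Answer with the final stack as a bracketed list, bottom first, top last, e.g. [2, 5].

(re-executing from step 3 with the substitution; state before step 3: [7, 94, 94])
3. PUSH -98 -> [7, 94, 94, -98]
4. SWAP -> [7, 94, -98, 94]
5. SWAP -> [7, 94, 94, -98]
6. DUP -> [7, 94, 94, -98, -98]
7. SWAP -> [7, 94, 94, -98, -98]

[7, 94, 94, -98, -98]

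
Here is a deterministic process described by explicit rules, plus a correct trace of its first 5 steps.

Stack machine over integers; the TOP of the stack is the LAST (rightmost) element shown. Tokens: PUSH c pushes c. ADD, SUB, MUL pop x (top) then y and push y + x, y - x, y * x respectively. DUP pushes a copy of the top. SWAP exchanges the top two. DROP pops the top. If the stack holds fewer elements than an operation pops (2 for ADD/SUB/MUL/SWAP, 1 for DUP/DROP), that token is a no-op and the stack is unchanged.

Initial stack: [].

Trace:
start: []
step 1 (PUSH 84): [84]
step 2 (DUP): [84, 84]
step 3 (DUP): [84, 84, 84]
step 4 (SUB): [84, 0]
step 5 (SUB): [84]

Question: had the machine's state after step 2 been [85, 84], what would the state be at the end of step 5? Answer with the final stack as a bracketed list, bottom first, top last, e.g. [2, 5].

[85]

state after step 2 := [85, 84]
step 3 (DUP): [85, 84, 84]
step 4 (SUB): [85, 0]
step 5 (SUB): [85]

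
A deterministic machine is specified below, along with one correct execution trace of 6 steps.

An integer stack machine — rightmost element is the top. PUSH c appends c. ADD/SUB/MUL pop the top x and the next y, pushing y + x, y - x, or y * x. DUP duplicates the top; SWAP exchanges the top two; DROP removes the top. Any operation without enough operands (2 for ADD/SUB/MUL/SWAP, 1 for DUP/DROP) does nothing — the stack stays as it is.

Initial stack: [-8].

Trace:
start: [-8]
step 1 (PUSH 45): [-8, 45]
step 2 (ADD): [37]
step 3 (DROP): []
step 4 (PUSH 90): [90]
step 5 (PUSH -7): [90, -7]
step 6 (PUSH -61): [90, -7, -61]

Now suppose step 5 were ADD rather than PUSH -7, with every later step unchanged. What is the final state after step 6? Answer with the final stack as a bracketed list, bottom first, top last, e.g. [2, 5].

(re-executing from step 5 with the substitution; state before step 5: [90])
step 5 (ADD): [90]
step 6 (PUSH -61): [90, -61]

[90, -61]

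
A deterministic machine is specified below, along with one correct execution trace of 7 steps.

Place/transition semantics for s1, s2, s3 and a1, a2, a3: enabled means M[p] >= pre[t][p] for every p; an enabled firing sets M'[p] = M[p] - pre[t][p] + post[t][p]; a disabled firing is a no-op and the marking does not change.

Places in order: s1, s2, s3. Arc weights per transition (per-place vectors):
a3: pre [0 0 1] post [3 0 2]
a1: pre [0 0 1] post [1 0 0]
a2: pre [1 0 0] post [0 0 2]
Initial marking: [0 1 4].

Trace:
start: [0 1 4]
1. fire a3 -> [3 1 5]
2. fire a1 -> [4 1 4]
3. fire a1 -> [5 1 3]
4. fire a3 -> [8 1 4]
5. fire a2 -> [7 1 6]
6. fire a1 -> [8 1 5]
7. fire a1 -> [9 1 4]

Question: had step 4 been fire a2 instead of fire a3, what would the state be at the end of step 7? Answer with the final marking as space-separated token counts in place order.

5 1 5

(re-executing from step 4 with the substitution; state before step 4: [5 1 3])
4. fire a2 -> [4 1 5]
5. fire a2 -> [3 1 7]
6. fire a1 -> [4 1 6]
7. fire a1 -> [5 1 5]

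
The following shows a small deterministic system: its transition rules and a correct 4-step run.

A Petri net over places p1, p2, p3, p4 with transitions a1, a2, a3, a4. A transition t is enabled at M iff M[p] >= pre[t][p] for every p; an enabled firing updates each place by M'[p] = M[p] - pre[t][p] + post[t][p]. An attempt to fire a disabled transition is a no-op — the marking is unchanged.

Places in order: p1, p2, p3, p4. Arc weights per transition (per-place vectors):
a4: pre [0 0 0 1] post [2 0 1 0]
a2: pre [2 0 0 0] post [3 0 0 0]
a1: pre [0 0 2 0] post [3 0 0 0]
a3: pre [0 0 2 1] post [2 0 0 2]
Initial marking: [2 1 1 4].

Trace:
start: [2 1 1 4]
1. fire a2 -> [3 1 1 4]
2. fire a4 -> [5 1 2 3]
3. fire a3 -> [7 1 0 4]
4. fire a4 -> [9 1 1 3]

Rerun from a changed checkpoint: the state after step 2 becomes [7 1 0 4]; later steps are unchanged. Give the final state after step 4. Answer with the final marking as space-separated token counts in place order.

9 1 1 3

state after step 2 := [7 1 0 4]
3. fire a3 -> [7 1 0 4]
4. fire a4 -> [9 1 1 3]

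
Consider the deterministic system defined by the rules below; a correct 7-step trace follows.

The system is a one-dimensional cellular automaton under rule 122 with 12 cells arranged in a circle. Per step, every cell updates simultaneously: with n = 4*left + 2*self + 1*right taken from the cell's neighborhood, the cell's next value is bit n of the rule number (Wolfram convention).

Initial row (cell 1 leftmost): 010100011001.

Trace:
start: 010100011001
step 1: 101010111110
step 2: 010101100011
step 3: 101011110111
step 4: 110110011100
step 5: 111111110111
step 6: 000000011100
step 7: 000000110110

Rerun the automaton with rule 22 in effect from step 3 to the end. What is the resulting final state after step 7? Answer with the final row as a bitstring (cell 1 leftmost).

000000000000

(re-executing steps 3..7 under rule 22; state before step 3: 010101100011)
step 3: 010100010100
step 4: 110110110110
step 5: 000000000000
step 6: 000000000000
step 7: 000000000000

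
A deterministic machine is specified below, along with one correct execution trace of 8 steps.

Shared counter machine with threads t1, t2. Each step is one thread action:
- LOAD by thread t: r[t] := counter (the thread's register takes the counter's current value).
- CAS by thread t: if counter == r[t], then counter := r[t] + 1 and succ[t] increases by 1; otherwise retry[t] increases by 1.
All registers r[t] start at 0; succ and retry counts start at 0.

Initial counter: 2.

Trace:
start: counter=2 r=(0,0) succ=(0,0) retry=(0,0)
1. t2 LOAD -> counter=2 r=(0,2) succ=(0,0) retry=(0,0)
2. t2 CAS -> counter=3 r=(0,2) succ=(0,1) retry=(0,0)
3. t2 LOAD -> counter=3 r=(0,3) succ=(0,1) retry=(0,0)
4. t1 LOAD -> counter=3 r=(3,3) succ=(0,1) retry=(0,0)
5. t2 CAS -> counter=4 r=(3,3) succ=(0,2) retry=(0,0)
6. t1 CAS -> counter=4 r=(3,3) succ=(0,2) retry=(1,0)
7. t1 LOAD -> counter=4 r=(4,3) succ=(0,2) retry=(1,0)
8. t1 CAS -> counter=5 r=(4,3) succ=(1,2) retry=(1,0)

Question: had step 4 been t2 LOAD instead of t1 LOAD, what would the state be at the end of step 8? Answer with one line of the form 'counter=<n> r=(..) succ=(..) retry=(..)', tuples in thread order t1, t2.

(re-executing from step 4 with the substitution; state before step 4: counter=3 r=(0,3) succ=(0,1) retry=(0,0))
4. t2 LOAD -> counter=3 r=(0,3) succ=(0,1) retry=(0,0)
5. t2 CAS -> counter=4 r=(0,3) succ=(0,2) retry=(0,0)
6. t1 CAS -> counter=4 r=(0,3) succ=(0,2) retry=(1,0)
7. t1 LOAD -> counter=4 r=(4,3) succ=(0,2) retry=(1,0)
8. t1 CAS -> counter=5 r=(4,3) succ=(1,2) retry=(1,0)

counter=5 r=(4,3) succ=(1,2) retry=(1,0)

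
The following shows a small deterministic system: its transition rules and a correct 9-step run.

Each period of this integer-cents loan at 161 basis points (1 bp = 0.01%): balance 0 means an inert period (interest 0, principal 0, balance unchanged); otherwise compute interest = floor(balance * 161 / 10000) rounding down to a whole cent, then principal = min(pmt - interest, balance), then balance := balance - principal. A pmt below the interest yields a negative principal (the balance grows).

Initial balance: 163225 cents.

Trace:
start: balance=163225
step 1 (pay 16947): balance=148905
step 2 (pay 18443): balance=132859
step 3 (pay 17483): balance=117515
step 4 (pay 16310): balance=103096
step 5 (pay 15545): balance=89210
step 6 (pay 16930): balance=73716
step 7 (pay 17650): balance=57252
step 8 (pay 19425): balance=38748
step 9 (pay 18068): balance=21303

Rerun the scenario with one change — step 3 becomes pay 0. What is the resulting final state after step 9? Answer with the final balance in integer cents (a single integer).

(re-executing from step 3 with the substitution; state before step 3: balance=132859)
step 3 (pay 0): balance=134998
step 4 (pay 16310): balance=120861
step 5 (pay 15545): balance=107261
step 6 (pay 16930): balance=92057
step 7 (pay 17650): balance=75889
step 8 (pay 19425): balance=57685
step 9 (pay 18068): balance=40545

40545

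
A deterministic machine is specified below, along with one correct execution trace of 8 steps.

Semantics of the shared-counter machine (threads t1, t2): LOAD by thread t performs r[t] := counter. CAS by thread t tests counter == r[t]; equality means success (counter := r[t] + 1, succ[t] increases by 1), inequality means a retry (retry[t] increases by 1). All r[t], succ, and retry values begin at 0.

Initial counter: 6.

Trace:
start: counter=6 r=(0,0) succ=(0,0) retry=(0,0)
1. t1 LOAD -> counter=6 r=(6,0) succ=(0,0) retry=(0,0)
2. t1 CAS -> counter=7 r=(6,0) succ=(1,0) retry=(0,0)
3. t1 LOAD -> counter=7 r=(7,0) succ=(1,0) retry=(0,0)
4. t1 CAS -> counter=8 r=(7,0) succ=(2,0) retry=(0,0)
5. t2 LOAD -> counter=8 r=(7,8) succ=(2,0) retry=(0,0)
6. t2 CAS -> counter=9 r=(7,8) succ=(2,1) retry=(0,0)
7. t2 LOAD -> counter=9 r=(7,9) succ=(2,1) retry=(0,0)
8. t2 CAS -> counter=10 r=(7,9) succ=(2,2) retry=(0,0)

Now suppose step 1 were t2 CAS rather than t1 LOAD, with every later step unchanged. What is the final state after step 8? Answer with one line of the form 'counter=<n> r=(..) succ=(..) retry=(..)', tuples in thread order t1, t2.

(re-executing from step 1 with the substitution; state before step 1: counter=6 r=(0,0) succ=(0,0) retry=(0,0))
1. t2 CAS -> counter=6 r=(0,0) succ=(0,0) retry=(0,1)
2. t1 CAS -> counter=6 r=(0,0) succ=(0,0) retry=(1,1)
3. t1 LOAD -> counter=6 r=(6,0) succ=(0,0) retry=(1,1)
4. t1 CAS -> counter=7 r=(6,0) succ=(1,0) retry=(1,1)
5. t2 LOAD -> counter=7 r=(6,7) succ=(1,0) retry=(1,1)
6. t2 CAS -> counter=8 r=(6,7) succ=(1,1) retry=(1,1)
7. t2 LOAD -> counter=8 r=(6,8) succ=(1,1) retry=(1,1)
8. t2 CAS -> counter=9 r=(6,8) succ=(1,2) retry=(1,1)

counter=9 r=(6,8) succ=(1,2) retry=(1,1)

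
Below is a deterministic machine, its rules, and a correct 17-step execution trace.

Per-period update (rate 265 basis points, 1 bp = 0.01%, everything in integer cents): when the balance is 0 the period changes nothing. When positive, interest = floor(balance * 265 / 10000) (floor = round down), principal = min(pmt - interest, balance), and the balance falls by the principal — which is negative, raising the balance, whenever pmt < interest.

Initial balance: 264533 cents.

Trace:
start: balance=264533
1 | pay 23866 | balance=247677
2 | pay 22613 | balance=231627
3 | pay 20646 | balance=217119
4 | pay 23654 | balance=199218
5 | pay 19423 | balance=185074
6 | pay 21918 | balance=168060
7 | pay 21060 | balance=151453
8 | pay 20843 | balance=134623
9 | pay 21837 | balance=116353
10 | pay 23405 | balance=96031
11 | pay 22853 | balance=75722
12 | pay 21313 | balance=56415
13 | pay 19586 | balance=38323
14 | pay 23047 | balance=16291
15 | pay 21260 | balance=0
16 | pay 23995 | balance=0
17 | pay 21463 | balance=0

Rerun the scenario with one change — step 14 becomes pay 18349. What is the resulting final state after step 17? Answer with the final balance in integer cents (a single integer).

(re-executing from step 14 with the substitution; state before step 14: balance=38323)
14 | pay 18349 | balance=20989
15 | pay 21260 | balance=285
16 | pay 23995 | balance=0
17 | pay 21463 | balance=0

0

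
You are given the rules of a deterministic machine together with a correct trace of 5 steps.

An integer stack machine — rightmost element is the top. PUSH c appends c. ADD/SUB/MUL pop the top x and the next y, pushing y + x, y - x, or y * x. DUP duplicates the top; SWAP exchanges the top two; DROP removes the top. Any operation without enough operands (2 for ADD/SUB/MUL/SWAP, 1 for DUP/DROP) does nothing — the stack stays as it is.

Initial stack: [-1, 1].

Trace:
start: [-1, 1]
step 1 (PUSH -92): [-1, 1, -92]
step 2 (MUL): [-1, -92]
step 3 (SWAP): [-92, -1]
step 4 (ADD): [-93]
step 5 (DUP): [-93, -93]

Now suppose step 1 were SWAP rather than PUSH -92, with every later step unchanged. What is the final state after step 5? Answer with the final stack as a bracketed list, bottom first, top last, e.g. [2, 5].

(re-executing from step 1 with the substitution; state before step 1: [-1, 1])
step 1 (SWAP): [1, -1]
step 2 (MUL): [-1]
step 3 (SWAP): [-1]
step 4 (ADD): [-1]
step 5 (DUP): [-1, -1]

[-1, -1]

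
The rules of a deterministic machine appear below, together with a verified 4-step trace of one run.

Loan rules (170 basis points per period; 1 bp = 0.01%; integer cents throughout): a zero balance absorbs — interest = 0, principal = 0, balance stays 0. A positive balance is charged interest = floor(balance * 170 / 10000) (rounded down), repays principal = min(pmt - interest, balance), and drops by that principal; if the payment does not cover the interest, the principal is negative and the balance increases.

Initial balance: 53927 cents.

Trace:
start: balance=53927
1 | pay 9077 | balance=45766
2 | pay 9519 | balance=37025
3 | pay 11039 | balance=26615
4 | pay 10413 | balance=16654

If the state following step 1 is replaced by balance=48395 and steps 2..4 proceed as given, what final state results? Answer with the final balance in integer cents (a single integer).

state after step 1 := balance=48395
2 | pay 9519 | balance=39698
3 | pay 11039 | balance=29333
4 | pay 10413 | balance=19418

19418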